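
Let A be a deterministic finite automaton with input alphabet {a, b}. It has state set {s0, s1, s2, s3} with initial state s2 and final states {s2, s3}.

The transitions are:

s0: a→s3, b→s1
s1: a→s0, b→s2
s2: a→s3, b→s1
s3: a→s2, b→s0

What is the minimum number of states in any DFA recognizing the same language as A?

P0 = {s2,s3} | {s0,s1}.
Split {s0,s1} by δ(·,a) → {s0} and {s1}.
Refine {s2,s3} on symbol b: members go to different blocks, giving {s2} and {s3}.
No further refinement is possible. Final partition (4 blocks): {s2} | {s0} | {s1} | {s3}.

4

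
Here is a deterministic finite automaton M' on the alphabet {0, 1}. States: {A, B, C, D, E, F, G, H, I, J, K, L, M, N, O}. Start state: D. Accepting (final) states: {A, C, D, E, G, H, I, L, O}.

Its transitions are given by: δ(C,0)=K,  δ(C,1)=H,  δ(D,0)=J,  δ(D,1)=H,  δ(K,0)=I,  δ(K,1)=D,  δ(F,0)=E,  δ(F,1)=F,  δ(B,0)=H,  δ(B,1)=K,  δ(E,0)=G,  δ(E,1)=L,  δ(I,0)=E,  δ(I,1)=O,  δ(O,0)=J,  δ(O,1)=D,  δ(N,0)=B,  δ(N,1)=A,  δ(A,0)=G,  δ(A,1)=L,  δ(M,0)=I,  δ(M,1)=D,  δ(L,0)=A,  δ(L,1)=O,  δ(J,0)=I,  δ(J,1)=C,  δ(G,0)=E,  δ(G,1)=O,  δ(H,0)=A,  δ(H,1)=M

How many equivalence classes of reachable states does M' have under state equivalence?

6

States {B,F,N} cannot be reached from the start state, so discard them.
P0 = {A,C,D,E,G,H,I,L,O} | {J,K,M}.
Refine {A,C,D,E,G,H,I,L,O} on symbol 0: members go to different blocks, giving {A,E,G,H,I,L} and {C,D,O}.
Split {A,E,G,H,I,L} by δ(·,1) → {G,I,L} and {A,E} and {H}.
Refine {C,D,O} on symbol 1: members go to different blocks, giving {C,D} and {O}.
Stable partition: {G,I,L} | {J,K,M} | {C,D} | {A,E} | {H} | {O} — 6 equivalence classes.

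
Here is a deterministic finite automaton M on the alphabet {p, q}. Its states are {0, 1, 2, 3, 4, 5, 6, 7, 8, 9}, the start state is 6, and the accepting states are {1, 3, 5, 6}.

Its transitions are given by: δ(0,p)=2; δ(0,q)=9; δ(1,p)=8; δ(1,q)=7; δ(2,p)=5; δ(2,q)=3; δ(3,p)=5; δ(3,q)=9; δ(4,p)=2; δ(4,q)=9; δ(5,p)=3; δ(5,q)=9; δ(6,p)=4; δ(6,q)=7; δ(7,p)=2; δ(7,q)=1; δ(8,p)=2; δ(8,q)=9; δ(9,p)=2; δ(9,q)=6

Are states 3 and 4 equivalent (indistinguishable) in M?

No

First remove the unreachable states {0}; 9 states remain.
P0 = {1,3,5,6} | {2,4,7,8,9}.
On input p, block {1,3,5,6} splits into {1,6} and {3,5}.
Refine {2,4,7,8,9} on symbol p: members go to different blocks, giving {4,7,8,9} and {2}.
Split {4,7,8,9} by δ(·,q) → {4,8} and {7,9}.
The partition is now stable with 5 blocks: {1,6} | {4,8} | {3,5} | {2} | {7,9}.
3 and 4 end up in different blocks, so they are distinguishable. For instance, the string 'ε' is accepted from only 3.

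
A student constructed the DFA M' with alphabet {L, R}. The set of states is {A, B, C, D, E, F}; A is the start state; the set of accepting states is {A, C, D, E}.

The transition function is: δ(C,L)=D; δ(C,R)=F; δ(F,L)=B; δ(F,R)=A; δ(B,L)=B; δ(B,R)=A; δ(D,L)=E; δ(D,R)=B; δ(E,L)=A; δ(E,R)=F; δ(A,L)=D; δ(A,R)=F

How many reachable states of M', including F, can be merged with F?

States {C} cannot be reached from the start state, so discard them.
P0 = {A,D,E} | {B,F}.
Stable partition: {A,D,E} | {B,F} — 2 equivalence classes.
State F belongs to the block {B,F}, which has 2 states.

2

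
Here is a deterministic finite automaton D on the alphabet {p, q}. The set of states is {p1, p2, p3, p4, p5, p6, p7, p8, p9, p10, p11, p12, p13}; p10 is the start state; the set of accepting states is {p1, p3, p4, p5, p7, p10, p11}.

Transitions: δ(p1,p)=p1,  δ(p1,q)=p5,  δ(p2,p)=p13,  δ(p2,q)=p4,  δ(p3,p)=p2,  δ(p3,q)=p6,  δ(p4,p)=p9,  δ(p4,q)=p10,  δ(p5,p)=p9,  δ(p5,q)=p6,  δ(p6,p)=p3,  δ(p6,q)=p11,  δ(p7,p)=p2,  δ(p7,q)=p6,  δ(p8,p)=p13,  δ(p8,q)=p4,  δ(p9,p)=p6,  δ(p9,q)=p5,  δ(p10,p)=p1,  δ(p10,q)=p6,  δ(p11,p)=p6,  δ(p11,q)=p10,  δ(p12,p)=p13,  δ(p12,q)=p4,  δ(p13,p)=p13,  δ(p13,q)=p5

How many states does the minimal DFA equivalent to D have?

First remove the unreachable states {p7,p8,p12}; 10 states remain.
Start with accepting vs non-accepting: {p1,p3,p4,p5,p10,p11} | {p2,p6,p9,p13}.
Split {p1,p3,p4,p5,p10,p11} by δ(·,p) → {p3,p4,p5,p11} and {p1,p10}.
On input q, block {p3,p4,p5,p11} splits into {p3,p5} and {p4,p11}.
Split {p2,p6,p9,p13} by δ(·,p) → {p2,p9,p13} and {p6}.
Refine {p2,p9,p13} on symbol p: members go to different blocks, giving {p2,p13} and {p9}.
On input p, block {p3,p5} splits into {p3} and {p5}.
Refine {p2,p13} on symbol q: members go to different blocks, giving {p2} and {p13}.
Refine {p1,p10} on symbol q: members go to different blocks, giving {p1} and {p10}.
Split {p4,p11} by δ(·,p) → {p4} and {p11}.
The partition is now stable with 10 blocks: {p3} | {p2} | {p1} | {p4} | {p6} | {p9} | {p5} | {p13} | {p10} | {p11}.

10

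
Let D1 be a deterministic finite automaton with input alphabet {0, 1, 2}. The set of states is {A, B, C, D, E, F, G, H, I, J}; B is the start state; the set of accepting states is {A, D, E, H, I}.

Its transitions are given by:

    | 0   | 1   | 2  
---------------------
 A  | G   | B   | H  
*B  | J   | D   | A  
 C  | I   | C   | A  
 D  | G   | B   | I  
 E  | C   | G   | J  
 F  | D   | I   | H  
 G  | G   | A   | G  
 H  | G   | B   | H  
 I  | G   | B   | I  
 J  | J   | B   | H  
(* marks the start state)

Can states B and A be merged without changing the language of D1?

No

First remove the unreachable states {C,E,F}; 7 states remain.
P0 = {A,D,H,I} | {B,G,J}.
Refine {B,G,J} on symbol 1: members go to different blocks, giving {B,G} and {J}.
Refine {B,G} on symbol 0: members go to different blocks, giving {B} and {G}.
The partition is now stable with 4 blocks: {A,D,H,I} | {B} | {J} | {G}.
B and A end up in different blocks, so they are distinguishable. For instance, the string 'ε' is accepted from only A.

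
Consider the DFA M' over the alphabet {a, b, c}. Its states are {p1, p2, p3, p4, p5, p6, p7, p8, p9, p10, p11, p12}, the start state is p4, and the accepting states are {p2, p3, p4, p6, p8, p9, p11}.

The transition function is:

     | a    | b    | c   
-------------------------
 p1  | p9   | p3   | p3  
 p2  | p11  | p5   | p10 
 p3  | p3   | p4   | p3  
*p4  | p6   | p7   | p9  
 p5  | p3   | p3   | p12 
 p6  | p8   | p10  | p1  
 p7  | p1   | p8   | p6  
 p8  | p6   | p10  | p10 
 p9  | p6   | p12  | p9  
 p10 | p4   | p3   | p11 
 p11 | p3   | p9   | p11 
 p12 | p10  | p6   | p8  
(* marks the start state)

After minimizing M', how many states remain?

States {p2,p5} cannot be reached from the start state, so discard them.
Start with accepting vs non-accepting: {p3,p4,p6,p8,p9,p11} | {p1,p7,p10,p12}.
Split {p3,p4,p6,p8,p9,p11} by δ(·,b) → {p4,p6,p8,p9} and {p3,p11}.
On input c, block {p4,p6,p8,p9} splits into {p4,p9} and {p6,p8}.
Split {p1,p7,p10,p12} by δ(·,a) → {p1,p10} and {p7,p12}.
Stable partition: {p4,p9} | {p1,p10} | {p3,p11} | {p6,p8} | {p7,p12} — 5 equivalence classes.

5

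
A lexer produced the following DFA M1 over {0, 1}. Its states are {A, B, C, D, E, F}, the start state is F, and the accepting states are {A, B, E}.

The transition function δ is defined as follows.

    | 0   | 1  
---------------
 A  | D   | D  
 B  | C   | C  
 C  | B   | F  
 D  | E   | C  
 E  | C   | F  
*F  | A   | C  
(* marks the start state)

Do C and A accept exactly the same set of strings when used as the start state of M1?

Every state is reachable, so we keep all 6.
Initial partition by acceptance: {A,B,E} | {C,D,F}.
The partition is now stable with 2 blocks: {A,B,E} | {C,D,F}.
C and A end up in different blocks, so they are distinguishable. For instance, the string 'ε' is accepted from only A.

No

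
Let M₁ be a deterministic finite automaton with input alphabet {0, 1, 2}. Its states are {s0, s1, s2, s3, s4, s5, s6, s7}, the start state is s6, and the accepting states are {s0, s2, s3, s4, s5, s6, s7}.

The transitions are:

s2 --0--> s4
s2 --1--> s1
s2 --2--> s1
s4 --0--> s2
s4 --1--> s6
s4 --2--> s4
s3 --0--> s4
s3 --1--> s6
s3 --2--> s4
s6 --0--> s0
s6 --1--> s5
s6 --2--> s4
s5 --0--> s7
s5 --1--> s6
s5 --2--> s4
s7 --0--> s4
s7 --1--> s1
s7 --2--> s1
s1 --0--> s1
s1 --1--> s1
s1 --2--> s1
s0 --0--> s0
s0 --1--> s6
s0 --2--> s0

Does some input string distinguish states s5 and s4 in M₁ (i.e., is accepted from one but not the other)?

No

States {s3} cannot be reached from the start state, so discard them.
Initial partition by acceptance: {s0,s2,s4,s5,s6,s7} | {s1}.
Split {s0,s2,s4,s5,s6,s7} by δ(·,1) → {s0,s4,s5,s6} and {s2,s7}.
Split {s0,s4,s5,s6} by δ(·,0) → {s0,s6} and {s4,s5}.
Refine {s0,s6} on symbol 1: members go to different blocks, giving {s0} and {s6}.
No further refinement is possible. Final partition (5 blocks): {s0} | {s1} | {s2,s7} | {s4,s5} | {s6}.
s5 and s4 lie in the same block of the stable partition, so they are equivalent — no string distinguishes them.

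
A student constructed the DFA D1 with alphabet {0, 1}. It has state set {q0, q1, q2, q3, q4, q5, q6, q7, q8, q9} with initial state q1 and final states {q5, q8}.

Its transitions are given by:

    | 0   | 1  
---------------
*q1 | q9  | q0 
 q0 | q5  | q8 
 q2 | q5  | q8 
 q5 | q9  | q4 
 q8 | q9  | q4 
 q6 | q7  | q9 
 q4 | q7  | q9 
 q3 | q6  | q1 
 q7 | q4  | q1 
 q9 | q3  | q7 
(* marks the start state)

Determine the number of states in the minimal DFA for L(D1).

6

Reachable states from the start: {q0,q1,q3,q4,q5,q6,q7,q8,q9}. Unreachable: {q2} — drop them.
P0 = {q5,q8} | {q0,q1,q3,q4,q6,q7,q9}.
Split {q0,q1,q3,q4,q6,q7,q9} by δ(·,0) → {q1,q3,q4,q6,q7,q9} and {q0}.
Split {q1,q3,q4,q6,q7,q9} by δ(·,1) → {q3,q4,q6,q7,q9} and {q1}.
Refine {q3,q4,q6,q7,q9} on symbol 1: members go to different blocks, giving {q4,q6,q9} and {q3,q7}.
Split {q4,q6,q9} by δ(·,1) → {q4,q6} and {q9}.
The partition is now stable with 6 blocks: {q5,q8} | {q4,q6} | {q0} | {q1} | {q3,q7} | {q9}.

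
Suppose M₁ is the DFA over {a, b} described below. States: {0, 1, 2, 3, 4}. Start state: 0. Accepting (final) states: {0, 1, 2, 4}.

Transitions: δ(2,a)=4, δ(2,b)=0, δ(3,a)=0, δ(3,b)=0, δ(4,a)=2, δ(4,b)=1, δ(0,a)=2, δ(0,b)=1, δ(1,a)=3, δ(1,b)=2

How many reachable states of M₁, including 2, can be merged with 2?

Start with accepting vs non-accepting: {0,1,2,4} | {3}.
On input a, block {0,1,2,4} splits into {0,2,4} and {1}.
On input b, block {0,2,4} splits into {0,4} and {2}.
The partition is now stable with 4 blocks: {0,4} | {3} | {1} | {2}.
The equivalence class containing 2 is {2}, of size 1.

1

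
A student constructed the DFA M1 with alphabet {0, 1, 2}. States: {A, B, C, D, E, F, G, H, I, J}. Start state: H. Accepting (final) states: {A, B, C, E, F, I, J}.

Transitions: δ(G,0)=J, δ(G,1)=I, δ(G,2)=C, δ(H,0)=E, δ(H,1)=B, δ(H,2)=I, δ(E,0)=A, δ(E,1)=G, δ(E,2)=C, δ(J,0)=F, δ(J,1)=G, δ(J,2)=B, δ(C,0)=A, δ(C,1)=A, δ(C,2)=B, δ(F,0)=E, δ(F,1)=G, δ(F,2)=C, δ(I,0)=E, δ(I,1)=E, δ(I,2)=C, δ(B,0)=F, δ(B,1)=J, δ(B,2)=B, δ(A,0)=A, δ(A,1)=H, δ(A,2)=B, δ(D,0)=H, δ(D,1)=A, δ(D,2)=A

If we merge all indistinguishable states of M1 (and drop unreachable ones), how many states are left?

First remove the unreachable states {D}; 9 states remain.
Start with accepting vs non-accepting: {A,B,C,E,F,I,J} | {G,H}.
Refine {A,B,C,E,F,I,J} on symbol 1: members go to different blocks, giving {A,E,F,J} and {B,C,I}.
The partition is now stable with 3 blocks: {A,E,F,J} | {G,H} | {B,C,I}.

3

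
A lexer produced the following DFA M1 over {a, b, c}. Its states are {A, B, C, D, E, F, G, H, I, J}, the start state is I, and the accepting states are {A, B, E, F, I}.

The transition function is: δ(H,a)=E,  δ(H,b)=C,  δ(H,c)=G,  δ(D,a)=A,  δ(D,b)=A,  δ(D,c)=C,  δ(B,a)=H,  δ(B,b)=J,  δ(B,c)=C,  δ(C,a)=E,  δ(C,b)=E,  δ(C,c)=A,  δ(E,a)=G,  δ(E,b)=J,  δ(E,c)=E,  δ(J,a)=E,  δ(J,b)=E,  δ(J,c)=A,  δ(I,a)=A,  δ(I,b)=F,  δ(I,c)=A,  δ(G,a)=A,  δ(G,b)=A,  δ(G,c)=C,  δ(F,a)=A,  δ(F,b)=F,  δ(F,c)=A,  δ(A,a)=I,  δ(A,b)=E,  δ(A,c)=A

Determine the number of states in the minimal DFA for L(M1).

Reachable states from the start: {A,C,E,F,G,I,J}. Unreachable: {B,D,H} — drop them.
Initial partition by acceptance: {A,E,F,I} | {C,G,J}.
Refine {A,E,F,I} on symbol a: members go to different blocks, giving {A,F,I} and {E}.
On input b, block {A,F,I} splits into {F,I} and {A}.
Refine {C,G,J} on symbol a: members go to different blocks, giving {C,J} and {G}.
Stable partition: {F,I} | {C,J} | {E} | {A} | {G} — 5 equivalence classes.

5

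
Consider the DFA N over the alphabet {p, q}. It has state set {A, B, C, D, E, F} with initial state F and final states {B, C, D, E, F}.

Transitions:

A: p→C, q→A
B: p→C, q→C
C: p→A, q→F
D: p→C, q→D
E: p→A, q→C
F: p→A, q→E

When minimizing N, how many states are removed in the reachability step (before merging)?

Starting at F and following transitions, the reachable set is {A, C, E, F}. That leaves B, D unreachable — 2 in total.

2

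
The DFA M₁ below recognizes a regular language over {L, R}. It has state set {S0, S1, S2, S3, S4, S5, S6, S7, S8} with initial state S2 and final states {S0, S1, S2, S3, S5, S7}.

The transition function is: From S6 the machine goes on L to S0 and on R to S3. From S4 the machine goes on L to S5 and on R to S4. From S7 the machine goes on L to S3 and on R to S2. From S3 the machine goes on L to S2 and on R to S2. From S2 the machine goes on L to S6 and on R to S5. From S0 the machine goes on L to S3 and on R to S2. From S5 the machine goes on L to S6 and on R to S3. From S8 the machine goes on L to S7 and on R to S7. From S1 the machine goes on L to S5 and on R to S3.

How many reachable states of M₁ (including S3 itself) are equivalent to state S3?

1

Reachable states from the start: {S0,S2,S3,S5,S6}. Unreachable: {S1,S4,S7,S8} — drop them.
Initial partition by acceptance: {S0,S2,S3,S5} | {S6}.
Refine {S0,S2,S3,S5} on symbol L: members go to different blocks, giving {S0,S3} and {S2,S5}.
On input L, block {S0,S3} splits into {S0} and {S3}.
Refine {S2,S5} on symbol R: members go to different blocks, giving {S2} and {S5}.
No further refinement is possible. Final partition (5 blocks): {S0} | {S6} | {S2} | {S3} | {S5}.
State S3 belongs to the block {S3}, which has 1 states.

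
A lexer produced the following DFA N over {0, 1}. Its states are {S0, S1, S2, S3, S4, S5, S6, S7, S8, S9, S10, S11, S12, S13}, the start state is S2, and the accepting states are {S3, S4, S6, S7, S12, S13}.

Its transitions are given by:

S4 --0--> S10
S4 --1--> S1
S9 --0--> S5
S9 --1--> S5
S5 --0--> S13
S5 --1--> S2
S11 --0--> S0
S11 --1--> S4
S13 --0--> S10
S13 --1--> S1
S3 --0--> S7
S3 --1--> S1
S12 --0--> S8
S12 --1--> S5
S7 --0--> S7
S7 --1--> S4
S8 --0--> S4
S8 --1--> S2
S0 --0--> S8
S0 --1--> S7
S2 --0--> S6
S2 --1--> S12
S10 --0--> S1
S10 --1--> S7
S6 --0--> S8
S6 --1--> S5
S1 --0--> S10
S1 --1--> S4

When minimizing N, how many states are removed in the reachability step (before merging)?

Starting at S2 and following transitions, the reachable set is {S1, S2, S4, S5, S6, S7, S8, S10, S12, S13}. That leaves S0, S3, S9, S11 unreachable — 4 in total.

4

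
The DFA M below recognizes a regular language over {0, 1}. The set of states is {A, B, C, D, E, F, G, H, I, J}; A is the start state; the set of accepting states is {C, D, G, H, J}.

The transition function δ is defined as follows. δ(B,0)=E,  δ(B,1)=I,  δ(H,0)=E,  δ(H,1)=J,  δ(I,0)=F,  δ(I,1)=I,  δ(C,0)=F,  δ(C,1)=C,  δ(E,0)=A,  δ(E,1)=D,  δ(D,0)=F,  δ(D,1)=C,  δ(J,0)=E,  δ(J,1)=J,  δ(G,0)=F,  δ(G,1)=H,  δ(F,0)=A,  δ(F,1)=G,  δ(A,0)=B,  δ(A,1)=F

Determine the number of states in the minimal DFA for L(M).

P0 = {C,D,G,H,J} | {A,B,E,F,I}.
On input 1, block {A,B,E,F,I} splits into {A,B,I} and {E,F}.
On input 0, block {A,B,I} splits into {B,I} and {A}.
The partition is now stable with 4 blocks: {C,D,G,H,J} | {B,I} | {E,F} | {A}.

4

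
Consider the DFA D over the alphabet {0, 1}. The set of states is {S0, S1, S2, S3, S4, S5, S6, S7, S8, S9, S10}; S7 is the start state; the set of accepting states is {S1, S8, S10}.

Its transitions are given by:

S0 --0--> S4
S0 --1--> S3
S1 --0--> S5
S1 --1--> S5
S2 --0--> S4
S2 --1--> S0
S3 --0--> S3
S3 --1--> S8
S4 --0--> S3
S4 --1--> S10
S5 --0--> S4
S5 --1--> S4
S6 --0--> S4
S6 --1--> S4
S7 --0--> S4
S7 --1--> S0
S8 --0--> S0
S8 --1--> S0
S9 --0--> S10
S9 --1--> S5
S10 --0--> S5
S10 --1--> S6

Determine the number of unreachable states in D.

3

BFS from S7 reaches {S0, S3, S4, S5, S6, S7, S8, S10}; the 3 state(s) S1, S2, S9 are never visited.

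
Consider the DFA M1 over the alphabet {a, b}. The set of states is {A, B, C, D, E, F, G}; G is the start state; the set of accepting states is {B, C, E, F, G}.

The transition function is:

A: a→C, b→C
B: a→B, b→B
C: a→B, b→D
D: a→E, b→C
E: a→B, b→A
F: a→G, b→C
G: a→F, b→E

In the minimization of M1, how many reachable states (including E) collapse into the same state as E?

2

All states are reachable from the start state.
P0 = {B,C,E,F,G} | {A,D}.
Split {B,C,E,F,G} by δ(·,b) → {B,F,G} and {C,E}.
Refine {B,F,G} on symbol b: members go to different blocks, giving {F,G} and {B}.
The partition is now stable with 4 blocks: {F,G} | {A,D} | {C,E} | {B}.
State E belongs to the block {C,E}, which has 2 states.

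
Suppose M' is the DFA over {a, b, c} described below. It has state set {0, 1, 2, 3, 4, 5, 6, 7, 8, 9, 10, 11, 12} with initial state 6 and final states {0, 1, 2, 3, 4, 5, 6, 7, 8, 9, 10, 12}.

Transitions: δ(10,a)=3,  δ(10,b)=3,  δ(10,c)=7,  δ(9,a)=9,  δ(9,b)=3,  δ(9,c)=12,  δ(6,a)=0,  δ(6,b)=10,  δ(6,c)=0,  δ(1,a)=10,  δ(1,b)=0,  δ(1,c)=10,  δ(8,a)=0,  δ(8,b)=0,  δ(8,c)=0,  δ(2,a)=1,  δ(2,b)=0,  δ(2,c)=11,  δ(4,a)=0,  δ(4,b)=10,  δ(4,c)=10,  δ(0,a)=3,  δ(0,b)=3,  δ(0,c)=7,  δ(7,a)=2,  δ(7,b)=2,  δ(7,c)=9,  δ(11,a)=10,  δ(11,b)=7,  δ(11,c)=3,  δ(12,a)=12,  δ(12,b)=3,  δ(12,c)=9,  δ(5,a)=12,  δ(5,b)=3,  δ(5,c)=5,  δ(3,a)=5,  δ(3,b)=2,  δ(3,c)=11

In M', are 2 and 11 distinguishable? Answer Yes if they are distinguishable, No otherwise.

Yes

Reachable states from the start: {0,1,2,3,5,6,7,9,10,11,12}. Unreachable: {4,8} — drop them.
Initial partition by acceptance: {0,1,2,3,5,6,7,9,10,12} | {11}.
Split {0,1,2,3,5,6,7,9,10,12} by δ(·,c) → {0,1,5,6,7,9,10,12} and {2,3}.
Split {0,1,5,6,7,9,10,12} by δ(·,a) → {1,5,6,9,12} and {0,7,10}.
Refine {1,5,6,9,12} on symbol a: members go to different blocks, giving {5,9,12} and {1,6}.
On input a, block {2,3} splits into {2} and {3}.
Refine {0,7,10} on symbol a: members go to different blocks, giving {0,10} and {7}.
No further refinement is possible. Final partition (7 blocks): {5,9,12} | {11} | {2} | {0,10} | {1,6} | {3} | {7}.
2 and 11 end up in different blocks, so they are distinguishable. For instance, the string 'ε' is accepted from only 2.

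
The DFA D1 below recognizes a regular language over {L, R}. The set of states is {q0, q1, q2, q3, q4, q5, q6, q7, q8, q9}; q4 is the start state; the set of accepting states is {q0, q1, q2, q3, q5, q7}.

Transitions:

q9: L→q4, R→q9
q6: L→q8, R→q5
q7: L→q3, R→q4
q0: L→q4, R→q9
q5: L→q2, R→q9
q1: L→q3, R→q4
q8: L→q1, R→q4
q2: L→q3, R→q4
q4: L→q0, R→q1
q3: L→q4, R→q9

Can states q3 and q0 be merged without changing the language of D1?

Yes

States {q2,q5,q6,q7,q8} cannot be reached from the start state, so discard them.
Initial partition by acceptance: {q0,q1,q3} | {q4,q9}.
On input L, block {q0,q1,q3} splits into {q0,q3} and {q1}.
Split {q4,q9} by δ(·,L) → {q4} and {q9}.
Stable partition: {q0,q3} | {q4} | {q1} | {q9} — 4 equivalence classes.
q3 and q0 lie in the same block of the stable partition, so they are equivalent — no string distinguishes them.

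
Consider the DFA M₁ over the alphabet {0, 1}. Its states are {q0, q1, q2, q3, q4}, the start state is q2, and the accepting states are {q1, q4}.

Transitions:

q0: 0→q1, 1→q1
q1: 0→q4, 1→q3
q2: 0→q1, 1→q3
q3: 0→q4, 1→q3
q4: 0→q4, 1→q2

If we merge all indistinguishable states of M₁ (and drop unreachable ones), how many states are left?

2

Reachable states from the start: {q1,q2,q3,q4}. Unreachable: {q0} — drop them.
P0 = {q1,q4} | {q2,q3}.
No further refinement is possible. Final partition (2 blocks): {q1,q4} | {q2,q3}.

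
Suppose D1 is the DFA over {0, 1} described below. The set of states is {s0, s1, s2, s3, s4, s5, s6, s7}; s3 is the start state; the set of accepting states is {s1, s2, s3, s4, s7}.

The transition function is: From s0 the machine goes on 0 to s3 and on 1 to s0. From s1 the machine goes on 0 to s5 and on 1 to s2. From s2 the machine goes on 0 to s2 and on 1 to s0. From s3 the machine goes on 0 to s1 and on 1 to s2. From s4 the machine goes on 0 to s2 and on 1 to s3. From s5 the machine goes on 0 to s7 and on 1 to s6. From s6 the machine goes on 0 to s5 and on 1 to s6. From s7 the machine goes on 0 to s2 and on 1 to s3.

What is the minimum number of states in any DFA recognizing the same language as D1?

First remove the unreachable states {s4}; 7 states remain.
P0 = {s1,s2,s3,s7} | {s0,s5,s6}.
Refine {s1,s2,s3,s7} on symbol 0: members go to different blocks, giving {s2,s3,s7} and {s1}.
Refine {s2,s3,s7} on symbol 0: members go to different blocks, giving {s2,s7} and {s3}.
Split {s2,s7} by δ(·,1) → {s2} and {s7}.
Refine {s0,s5,s6} on symbol 0: members go to different blocks, giving {s0} and {s5} and {s6}.
The partition is now stable with 7 blocks: {s2} | {s0} | {s1} | {s3} | {s7} | {s5} | {s6}.

7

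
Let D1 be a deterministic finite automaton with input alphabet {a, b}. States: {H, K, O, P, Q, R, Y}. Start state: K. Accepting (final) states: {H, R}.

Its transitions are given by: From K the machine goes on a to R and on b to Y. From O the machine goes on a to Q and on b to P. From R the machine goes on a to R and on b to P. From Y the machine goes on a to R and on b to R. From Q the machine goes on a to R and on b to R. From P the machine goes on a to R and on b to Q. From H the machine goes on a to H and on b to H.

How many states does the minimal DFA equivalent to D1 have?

3

States {H,O} cannot be reached from the start state, so discard them.
P0 = {R} | {K,P,Q,Y}.
Split {K,P,Q,Y} by δ(·,b) → {K,P} and {Q,Y}.
Stable partition: {R} | {K,P} | {Q,Y} — 3 equivalence classes.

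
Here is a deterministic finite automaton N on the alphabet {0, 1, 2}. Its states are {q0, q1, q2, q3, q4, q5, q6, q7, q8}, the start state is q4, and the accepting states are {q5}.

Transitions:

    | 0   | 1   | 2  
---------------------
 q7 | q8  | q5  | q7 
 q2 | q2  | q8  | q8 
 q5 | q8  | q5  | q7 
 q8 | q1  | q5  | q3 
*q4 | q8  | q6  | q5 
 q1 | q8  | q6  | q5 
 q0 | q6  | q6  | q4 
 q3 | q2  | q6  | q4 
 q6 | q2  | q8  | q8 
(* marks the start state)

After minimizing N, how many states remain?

6

First remove the unreachable states {q0}; 8 states remain.
P0 = {q5} | {q1,q2,q3,q4,q6,q7,q8}.
Split {q1,q2,q3,q4,q6,q7,q8} by δ(·,1) → {q1,q2,q3,q4,q6} and {q7,q8}.
Split {q1,q2,q3,q4,q6} by δ(·,0) → {q2,q3,q6} and {q1,q4}.
On input 1, block {q2,q3,q6} splits into {q2,q6} and {q3}.
Split {q7,q8} by δ(·,0) → {q7} and {q8}.
The partition is now stable with 6 blocks: {q5} | {q2,q6} | {q7} | {q1,q4} | {q3} | {q8}.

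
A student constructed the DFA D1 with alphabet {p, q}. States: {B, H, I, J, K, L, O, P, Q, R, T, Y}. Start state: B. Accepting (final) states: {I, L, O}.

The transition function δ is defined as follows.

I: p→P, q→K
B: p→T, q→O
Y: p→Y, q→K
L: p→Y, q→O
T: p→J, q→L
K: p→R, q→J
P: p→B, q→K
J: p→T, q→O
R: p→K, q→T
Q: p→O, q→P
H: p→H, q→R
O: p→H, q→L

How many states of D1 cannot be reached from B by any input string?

No path from B leads to I, P, Q; the other 9 states are all reachable.

3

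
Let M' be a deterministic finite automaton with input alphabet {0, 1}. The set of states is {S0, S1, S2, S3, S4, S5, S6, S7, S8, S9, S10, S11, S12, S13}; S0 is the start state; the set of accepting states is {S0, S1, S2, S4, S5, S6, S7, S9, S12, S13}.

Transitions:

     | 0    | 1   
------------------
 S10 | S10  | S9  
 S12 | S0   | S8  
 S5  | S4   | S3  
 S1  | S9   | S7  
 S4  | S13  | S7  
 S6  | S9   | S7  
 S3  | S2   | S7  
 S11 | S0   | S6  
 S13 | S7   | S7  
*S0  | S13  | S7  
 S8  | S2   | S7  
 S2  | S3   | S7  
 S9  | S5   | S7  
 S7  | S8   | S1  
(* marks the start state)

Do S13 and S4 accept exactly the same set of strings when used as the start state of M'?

States {S6,S10,S11,S12} cannot be reached from the start state, so discard them.
Start with accepting vs non-accepting: {S0,S1,S2,S4,S5,S7,S9,S13} | {S3,S8}.
Refine {S0,S1,S2,S4,S5,S7,S9,S13} on symbol 0: members go to different blocks, giving {S0,S1,S4,S5,S9,S13} and {S2,S7}.
Split {S0,S1,S4,S5,S9,S13} by δ(·,0) → {S0,S1,S4,S5,S9} and {S13}.
Refine {S0,S1,S4,S5,S9} on symbol 0: members go to different blocks, giving {S1,S5,S9} and {S0,S4}.
On input 0, block {S1,S5,S9} splits into {S1,S9} and {S5}.
Refine {S1,S9} on symbol 0: members go to different blocks, giving {S1} and {S9}.
Refine {S2,S7} on symbol 1: members go to different blocks, giving {S2} and {S7}.
Stable partition: {S1} | {S3,S8} | {S2} | {S13} | {S0,S4} | {S5} | {S9} | {S7} — 8 equivalence classes.
S13 and S4 end up in different blocks, so they are distinguishable. For instance, the string '00' is accepted from only S4.

No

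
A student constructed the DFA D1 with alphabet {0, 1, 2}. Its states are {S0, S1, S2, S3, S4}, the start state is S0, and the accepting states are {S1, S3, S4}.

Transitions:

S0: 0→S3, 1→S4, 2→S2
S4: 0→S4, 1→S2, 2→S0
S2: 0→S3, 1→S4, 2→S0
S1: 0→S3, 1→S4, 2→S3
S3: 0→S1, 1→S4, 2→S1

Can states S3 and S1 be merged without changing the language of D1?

Yes

Every state is reachable, so we keep all 5.
P0 = {S1,S3,S4} | {S0,S2}.
Split {S1,S3,S4} by δ(·,1) → {S1,S3} and {S4}.
Stable partition: {S1,S3} | {S0,S2} | {S4} — 3 equivalence classes.
S3 and S1 lie in the same block of the stable partition, so they are equivalent — no string distinguishes them.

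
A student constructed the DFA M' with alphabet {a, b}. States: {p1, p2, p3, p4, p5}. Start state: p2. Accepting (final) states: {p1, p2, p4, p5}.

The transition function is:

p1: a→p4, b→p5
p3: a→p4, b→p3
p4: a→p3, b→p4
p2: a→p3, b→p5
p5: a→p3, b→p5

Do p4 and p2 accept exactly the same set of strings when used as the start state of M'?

Yes

Reachable states from the start: {p2,p3,p4,p5}. Unreachable: {p1} — drop them.
Initial partition by acceptance: {p2,p4,p5} | {p3}.
Stable partition: {p2,p4,p5} | {p3} — 2 equivalence classes.
p4 and p2 lie in the same block of the stable partition, so they are equivalent — no string distinguishes them.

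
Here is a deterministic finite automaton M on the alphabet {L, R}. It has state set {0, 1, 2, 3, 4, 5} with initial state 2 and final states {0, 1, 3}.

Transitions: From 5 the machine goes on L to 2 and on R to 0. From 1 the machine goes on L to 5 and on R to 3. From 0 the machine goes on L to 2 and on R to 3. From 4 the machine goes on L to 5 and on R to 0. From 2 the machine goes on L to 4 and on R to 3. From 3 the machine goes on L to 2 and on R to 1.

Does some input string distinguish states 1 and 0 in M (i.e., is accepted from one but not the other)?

Every state is reachable, so we keep all 6.
Start with accepting vs non-accepting: {0,1,3} | {2,4,5}.
The partition is now stable with 2 blocks: {0,1,3} | {2,4,5}.
1 and 0 lie in the same block of the stable partition, so they are equivalent — no string distinguishes them.

No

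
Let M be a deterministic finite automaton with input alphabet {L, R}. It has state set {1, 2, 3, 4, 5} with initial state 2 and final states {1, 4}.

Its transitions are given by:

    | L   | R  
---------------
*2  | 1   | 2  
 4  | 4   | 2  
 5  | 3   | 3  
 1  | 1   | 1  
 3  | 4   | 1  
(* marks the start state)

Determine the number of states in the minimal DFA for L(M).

States {3,4,5} cannot be reached from the start state, so discard them.
Start with accepting vs non-accepting: {1} | {2}.
The partition is now stable with 2 blocks: {1} | {2}.

2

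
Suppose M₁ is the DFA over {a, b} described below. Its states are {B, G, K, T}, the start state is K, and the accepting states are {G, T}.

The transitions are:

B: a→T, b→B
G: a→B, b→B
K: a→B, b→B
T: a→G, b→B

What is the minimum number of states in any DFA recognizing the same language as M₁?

Initial partition by acceptance: {G,T} | {B,K}.
Split {G,T} by δ(·,a) → {T} and {G}.
Refine {B,K} on symbol a: members go to different blocks, giving {K} and {B}.
No further refinement is possible. Final partition (4 blocks): {T} | {K} | {G} | {B}.

4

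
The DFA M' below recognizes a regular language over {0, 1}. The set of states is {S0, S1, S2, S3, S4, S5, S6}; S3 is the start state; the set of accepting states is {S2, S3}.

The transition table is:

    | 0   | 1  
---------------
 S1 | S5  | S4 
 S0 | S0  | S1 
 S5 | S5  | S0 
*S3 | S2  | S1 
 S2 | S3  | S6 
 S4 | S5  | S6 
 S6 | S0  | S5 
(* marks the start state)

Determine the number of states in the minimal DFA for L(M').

2

All states are reachable from the start state.
Start with accepting vs non-accepting: {S2,S3} | {S0,S1,S4,S5,S6}.
No further refinement is possible. Final partition (2 blocks): {S2,S3} | {S0,S1,S4,S5,S6}.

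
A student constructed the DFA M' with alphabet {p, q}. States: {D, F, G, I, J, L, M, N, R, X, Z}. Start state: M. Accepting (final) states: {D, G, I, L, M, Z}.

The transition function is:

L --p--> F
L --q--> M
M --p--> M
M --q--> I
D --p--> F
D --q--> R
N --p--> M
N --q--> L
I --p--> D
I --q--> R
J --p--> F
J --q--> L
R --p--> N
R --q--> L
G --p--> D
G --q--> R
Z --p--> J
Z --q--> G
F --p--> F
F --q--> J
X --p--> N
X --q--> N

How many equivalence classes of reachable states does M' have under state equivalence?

States {G,X,Z} cannot be reached from the start state, so discard them.
Start with accepting vs non-accepting: {D,I,L,M} | {F,J,N,R}.
Refine {D,I,L,M} on symbol p: members go to different blocks, giving {D,L} and {I,M}.
Split {D,L} by δ(·,q) → {D} and {L}.
Split {F,J,N,R} by δ(·,p) → {F,J,R} and {N}.
On input p, block {F,J,R} splits into {F,J} and {R}.
On input q, block {F,J} splits into {J} and {F}.
Split {I,M} by δ(·,p) → {M} and {I}.
Stable partition: {D} | {J} | {M} | {L} | {N} | {R} | {F} | {I} — 8 equivalence classes.

8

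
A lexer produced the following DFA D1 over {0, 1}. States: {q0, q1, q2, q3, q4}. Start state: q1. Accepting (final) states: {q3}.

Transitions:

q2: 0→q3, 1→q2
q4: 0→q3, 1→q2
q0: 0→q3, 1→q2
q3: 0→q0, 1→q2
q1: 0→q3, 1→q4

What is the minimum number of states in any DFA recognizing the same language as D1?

2

Start with accepting vs non-accepting: {q3} | {q0,q1,q2,q4}.
The partition is now stable with 2 blocks: {q3} | {q0,q1,q2,q4}.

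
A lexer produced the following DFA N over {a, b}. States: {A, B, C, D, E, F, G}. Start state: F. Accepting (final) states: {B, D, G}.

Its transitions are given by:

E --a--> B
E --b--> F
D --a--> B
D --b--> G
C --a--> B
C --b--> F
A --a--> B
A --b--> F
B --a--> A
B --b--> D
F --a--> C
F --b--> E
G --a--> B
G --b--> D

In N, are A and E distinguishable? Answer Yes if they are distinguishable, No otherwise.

P0 = {B,D,G} | {A,C,E,F}.
On input a, block {B,D,G} splits into {D,G} and {B}.
Split {A,C,E,F} by δ(·,a) → {A,C,E} and {F}.
Stable partition: {D,G} | {A,C,E} | {B} | {F} — 4 equivalence classes.
A and E lie in the same block of the stable partition, so they are equivalent — no string distinguishes them.

No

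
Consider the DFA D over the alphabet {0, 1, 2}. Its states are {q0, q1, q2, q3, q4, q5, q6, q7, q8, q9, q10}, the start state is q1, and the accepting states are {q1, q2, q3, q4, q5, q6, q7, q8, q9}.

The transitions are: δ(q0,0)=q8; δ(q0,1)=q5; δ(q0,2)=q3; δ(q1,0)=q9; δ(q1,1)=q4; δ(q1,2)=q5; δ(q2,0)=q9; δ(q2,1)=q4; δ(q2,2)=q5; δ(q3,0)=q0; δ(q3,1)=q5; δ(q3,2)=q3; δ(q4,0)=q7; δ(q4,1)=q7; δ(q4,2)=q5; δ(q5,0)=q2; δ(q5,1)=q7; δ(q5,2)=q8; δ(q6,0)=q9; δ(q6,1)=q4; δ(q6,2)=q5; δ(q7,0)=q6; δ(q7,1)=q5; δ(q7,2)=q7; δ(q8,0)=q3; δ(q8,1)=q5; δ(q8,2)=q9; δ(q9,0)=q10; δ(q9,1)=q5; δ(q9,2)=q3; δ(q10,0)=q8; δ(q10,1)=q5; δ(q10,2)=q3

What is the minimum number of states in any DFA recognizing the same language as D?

All states are reachable from the start state.
Start with accepting vs non-accepting: {q1,q2,q3,q4,q5,q6,q7,q8,q9} | {q0,q10}.
Split {q1,q2,q3,q4,q5,q6,q7,q8,q9} by δ(·,0) → {q1,q2,q4,q5,q6,q7,q8} and {q3,q9}.
On input 0, block {q1,q2,q4,q5,q6,q7,q8} splits into {q1,q2,q6,q8} and {q4,q5,q7}.
On input 2, block {q1,q2,q6,q8} splits into {q1,q2,q6} and {q8}.
On input 0, block {q4,q5,q7} splits into {q5,q7} and {q4}.
On input 2, block {q5,q7} splits into {q5} and {q7}.
The partition is now stable with 7 blocks: {q1,q2,q6} | {q0,q10} | {q3,q9} | {q5} | {q8} | {q4} | {q7}.

7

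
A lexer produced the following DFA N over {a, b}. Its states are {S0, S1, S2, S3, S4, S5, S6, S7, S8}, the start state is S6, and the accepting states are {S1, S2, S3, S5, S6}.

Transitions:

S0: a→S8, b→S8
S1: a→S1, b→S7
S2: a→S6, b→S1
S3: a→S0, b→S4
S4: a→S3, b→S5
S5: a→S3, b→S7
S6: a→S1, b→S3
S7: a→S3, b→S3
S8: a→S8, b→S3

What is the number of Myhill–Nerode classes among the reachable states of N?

8

First remove the unreachable states {S2}; 8 states remain.
Initial partition by acceptance: {S1,S3,S5,S6} | {S0,S4,S7,S8}.
Split {S1,S3,S5,S6} by δ(·,a) → {S1,S5,S6} and {S3}.
On input a, block {S1,S5,S6} splits into {S1,S6} and {S5}.
On input b, block {S1,S6} splits into {S1} and {S6}.
Refine {S0,S4,S7,S8} on symbol a: members go to different blocks, giving {S0,S8} and {S4,S7}.
On input b, block {S0,S8} splits into {S0} and {S8}.
On input b, block {S4,S7} splits into {S4} and {S7}.
The partition is now stable with 8 blocks: {S1} | {S0} | {S3} | {S5} | {S6} | {S4} | {S8} | {S7}.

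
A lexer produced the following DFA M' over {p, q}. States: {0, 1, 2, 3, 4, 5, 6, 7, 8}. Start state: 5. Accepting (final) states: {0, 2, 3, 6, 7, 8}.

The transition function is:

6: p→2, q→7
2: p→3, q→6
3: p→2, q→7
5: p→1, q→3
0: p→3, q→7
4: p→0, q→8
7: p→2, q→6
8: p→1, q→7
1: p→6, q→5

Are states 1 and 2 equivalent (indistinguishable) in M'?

States {0,4,8} cannot be reached from the start state, so discard them.
P0 = {2,3,6,7} | {1,5}.
Refine {1,5} on symbol p: members go to different blocks, giving {1} and {5}.
The partition is now stable with 3 blocks: {2,3,6,7} | {1} | {5}.
1 and 2 end up in different blocks, so they are distinguishable. For instance, the string 'ε' is accepted from only 2.

No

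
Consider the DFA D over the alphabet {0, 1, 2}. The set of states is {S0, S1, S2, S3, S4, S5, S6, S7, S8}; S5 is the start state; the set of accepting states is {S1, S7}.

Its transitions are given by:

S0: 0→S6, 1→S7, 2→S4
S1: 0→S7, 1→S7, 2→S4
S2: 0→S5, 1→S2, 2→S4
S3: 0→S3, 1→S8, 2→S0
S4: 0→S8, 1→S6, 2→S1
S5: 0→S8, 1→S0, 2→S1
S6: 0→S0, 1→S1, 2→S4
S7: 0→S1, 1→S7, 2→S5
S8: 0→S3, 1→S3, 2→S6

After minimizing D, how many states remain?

4

States {S2} cannot be reached from the start state, so discard them.
P0 = {S1,S7} | {S0,S3,S4,S5,S6,S8}.
Refine {S0,S3,S4,S5,S6,S8} on symbol 1: members go to different blocks, giving {S3,S4,S5,S8} and {S0,S6}.
Refine {S3,S4,S5,S8} on symbol 1: members go to different blocks, giving {S3,S8} and {S4,S5}.
The partition is now stable with 4 blocks: {S1,S7} | {S3,S8} | {S0,S6} | {S4,S5}.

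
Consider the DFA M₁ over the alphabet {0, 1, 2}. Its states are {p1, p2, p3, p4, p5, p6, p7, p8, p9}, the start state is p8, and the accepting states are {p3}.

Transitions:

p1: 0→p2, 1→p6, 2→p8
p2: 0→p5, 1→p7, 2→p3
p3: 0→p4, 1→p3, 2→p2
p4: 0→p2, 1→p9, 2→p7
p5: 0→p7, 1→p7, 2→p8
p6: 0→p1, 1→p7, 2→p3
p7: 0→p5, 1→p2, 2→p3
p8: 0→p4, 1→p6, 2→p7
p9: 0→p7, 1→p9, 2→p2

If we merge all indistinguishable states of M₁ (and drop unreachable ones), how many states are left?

5

Initial partition by acceptance: {p3} | {p1,p2,p4,p5,p6,p7,p8,p9}.
On input 2, block {p1,p2,p4,p5,p6,p7,p8,p9} splits into {p1,p4,p5,p8,p9} and {p2,p6,p7}.
Split {p1,p4,p5,p8,p9} by δ(·,0) → {p1,p4,p5,p9} and {p8}.
Refine {p1,p4,p5,p9} on symbol 1: members go to different blocks, giving {p1,p5} and {p4,p9}.
No further refinement is possible. Final partition (5 blocks): {p3} | {p1,p5} | {p2,p6,p7} | {p8} | {p4,p9}.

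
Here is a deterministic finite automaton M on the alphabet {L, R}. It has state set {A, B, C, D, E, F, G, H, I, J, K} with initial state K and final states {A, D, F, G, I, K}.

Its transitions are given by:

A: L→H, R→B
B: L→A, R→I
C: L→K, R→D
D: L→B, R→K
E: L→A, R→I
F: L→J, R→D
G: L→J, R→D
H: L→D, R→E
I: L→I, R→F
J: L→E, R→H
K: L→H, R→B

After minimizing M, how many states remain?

States {C,G} cannot be reached from the start state, so discard them.
Start with accepting vs non-accepting: {A,D,F,I,K} | {B,E,H,J}.
Split {A,D,F,I,K} by δ(·,L) → {A,D,F,K} and {I}.
On input R, block {A,D,F,K} splits into {A,K} and {D,F}.
Refine {B,E,H,J} on symbol L: members go to different blocks, giving {B,E} and {H} and {J}.
On input L, block {D,F} splits into {D} and {F}.
Stable partition: {A,K} | {B,E} | {I} | {D} | {H} | {J} | {F} — 7 equivalence classes.

7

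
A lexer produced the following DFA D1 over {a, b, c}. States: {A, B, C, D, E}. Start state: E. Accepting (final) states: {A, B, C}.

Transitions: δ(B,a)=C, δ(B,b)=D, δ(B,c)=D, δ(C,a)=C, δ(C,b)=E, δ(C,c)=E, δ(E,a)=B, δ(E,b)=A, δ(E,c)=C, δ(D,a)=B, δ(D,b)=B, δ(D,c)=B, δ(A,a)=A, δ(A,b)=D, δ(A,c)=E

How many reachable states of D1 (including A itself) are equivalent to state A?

Every state is reachable, so we keep all 5.
Initial partition by acceptance: {A,B,C} | {D,E}.
The partition is now stable with 2 blocks: {A,B,C} | {D,E}.
State A belongs to the block {A,B,C}, which has 3 states.

3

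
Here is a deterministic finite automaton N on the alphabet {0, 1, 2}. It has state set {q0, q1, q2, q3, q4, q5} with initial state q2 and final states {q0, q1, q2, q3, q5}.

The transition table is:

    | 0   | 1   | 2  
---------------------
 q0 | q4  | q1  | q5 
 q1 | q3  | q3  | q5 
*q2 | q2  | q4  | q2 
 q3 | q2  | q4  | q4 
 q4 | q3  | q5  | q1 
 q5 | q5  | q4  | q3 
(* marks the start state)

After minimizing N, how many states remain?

States {q0} cannot be reached from the start state, so discard them.
Start with accepting vs non-accepting: {q1,q2,q3,q5} | {q4}.
On input 1, block {q1,q2,q3,q5} splits into {q2,q3,q5} and {q1}.
On input 2, block {q2,q3,q5} splits into {q2,q5} and {q3}.
Split {q2,q5} by δ(·,2) → {q2} and {q5}.
Stable partition: {q2} | {q4} | {q1} | {q3} | {q5} — 5 equivalence classes.

5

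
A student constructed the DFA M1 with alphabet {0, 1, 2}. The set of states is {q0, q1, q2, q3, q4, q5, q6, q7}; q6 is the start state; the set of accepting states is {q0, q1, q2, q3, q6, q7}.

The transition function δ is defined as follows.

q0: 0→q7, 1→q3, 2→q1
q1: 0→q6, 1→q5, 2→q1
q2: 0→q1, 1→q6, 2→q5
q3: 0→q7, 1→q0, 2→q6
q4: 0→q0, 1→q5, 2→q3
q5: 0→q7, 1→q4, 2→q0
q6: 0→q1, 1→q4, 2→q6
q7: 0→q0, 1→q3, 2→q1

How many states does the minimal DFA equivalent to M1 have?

States {q2} cannot be reached from the start state, so discard them.
Start with accepting vs non-accepting: {q0,q1,q3,q6,q7} | {q4,q5}.
On input 1, block {q0,q1,q3,q6,q7} splits into {q0,q3,q7} and {q1,q6}.
Stable partition: {q0,q3,q7} | {q4,q5} | {q1,q6} — 3 equivalence classes.

3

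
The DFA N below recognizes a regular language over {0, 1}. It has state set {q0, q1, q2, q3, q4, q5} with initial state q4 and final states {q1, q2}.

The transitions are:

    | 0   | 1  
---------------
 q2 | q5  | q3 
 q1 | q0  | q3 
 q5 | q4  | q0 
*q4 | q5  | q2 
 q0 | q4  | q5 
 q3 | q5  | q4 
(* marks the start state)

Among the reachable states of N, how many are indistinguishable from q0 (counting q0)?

2

First remove the unreachable states {q1}; 5 states remain.
Start with accepting vs non-accepting: {q2} | {q0,q3,q4,q5}.
Refine {q0,q3,q4,q5} on symbol 1: members go to different blocks, giving {q0,q3,q5} and {q4}.
Refine {q0,q3,q5} on symbol 0: members go to different blocks, giving {q0,q5} and {q3}.
Stable partition: {q2} | {q0,q5} | {q4} | {q3} — 4 equivalence classes.
State q0 belongs to the block {q0,q5}, which has 2 states.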